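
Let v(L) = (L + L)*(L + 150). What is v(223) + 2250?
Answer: 168608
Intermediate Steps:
v(L) = 2*L*(150 + L) (v(L) = (2*L)*(150 + L) = 2*L*(150 + L))
v(223) + 2250 = 2*223*(150 + 223) + 2250 = 2*223*373 + 2250 = 166358 + 2250 = 168608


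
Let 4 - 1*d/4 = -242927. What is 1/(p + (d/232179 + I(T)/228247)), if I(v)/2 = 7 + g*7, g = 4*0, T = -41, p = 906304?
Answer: 17664720071/16009680391340362 ≈ 1.1034e-6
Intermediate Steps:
g = 0
d = 971724 (d = 16 - 4*(-242927) = 16 + 971708 = 971724)
I(v) = 14 (I(v) = 2*(7 + 0*7) = 2*(7 + 0) = 2*7 = 14)
1/(p + (d/232179 + I(T)/228247)) = 1/(906304 + (971724/232179 + 14/228247)) = 1/(906304 + (971724*(1/232179) + 14*(1/228247))) = 1/(906304 + (323908/77393 + 14/228247)) = 1/(906304 + 73932112778/17664720071) = 1/(16009680391340362/17664720071) = 17664720071/16009680391340362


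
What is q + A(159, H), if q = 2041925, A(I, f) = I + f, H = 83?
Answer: 2042167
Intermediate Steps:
q + A(159, H) = 2041925 + (159 + 83) = 2041925 + 242 = 2042167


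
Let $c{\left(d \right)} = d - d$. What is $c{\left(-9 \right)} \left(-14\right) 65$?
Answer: $0$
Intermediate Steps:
$c{\left(d \right)} = 0$
$c{\left(-9 \right)} \left(-14\right) 65 = 0 \left(-14\right) 65 = 0 \cdot 65 = 0$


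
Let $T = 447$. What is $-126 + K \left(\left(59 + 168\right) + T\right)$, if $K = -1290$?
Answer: $-869586$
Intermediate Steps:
$-126 + K \left(\left(59 + 168\right) + T\right) = -126 - 1290 \left(\left(59 + 168\right) + 447\right) = -126 - 1290 \left(227 + 447\right) = -126 - 869460 = -869586$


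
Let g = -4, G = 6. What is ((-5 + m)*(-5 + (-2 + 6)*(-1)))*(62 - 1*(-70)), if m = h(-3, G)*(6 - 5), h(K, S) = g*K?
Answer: -8316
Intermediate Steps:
h(K, S) = -4*K
m = 12 (m = (-4*(-3))*(6 - 5) = 12*1 = 12)
((-5 + m)*(-5 + (-2 + 6)*(-1)))*(62 - 1*(-70)) = ((-5 + 12)*(-5 + (-2 + 6)*(-1)))*(62 - 1*(-70)) = (7*(-5 + 4*(-1)))*(62 + 70) = (7*(-5 - 4))*132 = (7*(-9))*132 = -63*132 = -8316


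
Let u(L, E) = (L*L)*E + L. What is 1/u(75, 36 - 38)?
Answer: -1/11175 ≈ -8.9485e-5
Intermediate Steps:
u(L, E) = L + E*L² (u(L, E) = L²*E + L = E*L² + L = L + E*L²)
1/u(75, 36 - 38) = 1/(75*(1 + (36 - 38)*75)) = 1/(75*(1 - 2*75)) = 1/(75*(1 - 150)) = 1/(75*(-149)) = 1/(-11175) = -1/11175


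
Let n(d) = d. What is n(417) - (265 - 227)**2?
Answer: -1027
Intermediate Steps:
n(417) - (265 - 227)**2 = 417 - (265 - 227)**2 = 417 - 1*38**2 = 417 - 1*1444 = 417 - 1444 = -1027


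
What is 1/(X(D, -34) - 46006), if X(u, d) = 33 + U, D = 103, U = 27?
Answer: -1/45946 ≈ -2.1765e-5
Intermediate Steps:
X(u, d) = 60 (X(u, d) = 33 + 27 = 60)
1/(X(D, -34) - 46006) = 1/(60 - 46006) = 1/(-45946) = -1/45946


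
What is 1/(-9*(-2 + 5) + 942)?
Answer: 1/915 ≈ 0.0010929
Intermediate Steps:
1/(-9*(-2 + 5) + 942) = 1/(-9*3 + 942) = 1/(-27 + 942) = 1/915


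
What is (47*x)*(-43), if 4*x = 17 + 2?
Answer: -38399/4 ≈ -9599.8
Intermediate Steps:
x = 19/4 (x = (17 + 2)/4 = (¼)*19 = 19/4 ≈ 4.7500)
(47*x)*(-43) = (47*(19/4))*(-43) = (893/4)*(-43) = -38399/4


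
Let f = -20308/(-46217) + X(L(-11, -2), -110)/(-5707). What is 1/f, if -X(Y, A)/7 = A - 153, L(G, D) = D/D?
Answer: 263760419/30812259 ≈ 8.5602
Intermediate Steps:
L(G, D) = 1
X(Y, A) = 1071 - 7*A (X(Y, A) = -7*(A - 153) = -7*(-153 + A) = 1071 - 7*A)
f = 30812259/263760419 (f = -20308/(-46217) + (1071 - 7*(-110))/(-5707) = -20308*(-1/46217) + (1071 + 770)*(-1/5707) = 20308/46217 + 1841*(-1/5707) = 20308/46217 - 1841/5707 = 30812259/263760419 ≈ 0.11682)
1/f = 1/(30812259/263760419) = 263760419/30812259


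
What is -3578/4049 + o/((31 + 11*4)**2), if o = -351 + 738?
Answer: -2062143/2530625 ≈ -0.81487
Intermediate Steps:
o = 387
-3578/4049 + o/((31 + 11*4)**2) = -3578/4049 + 387/((31 + 11*4)**2) = -3578*1/4049 + 387/((31 + 44)**2) = -3578/4049 + 387/(75**2) = -3578/4049 + 387/5625 = -3578/4049 + 387*(1/5625) = -3578/4049 + 43/625 = -2062143/2530625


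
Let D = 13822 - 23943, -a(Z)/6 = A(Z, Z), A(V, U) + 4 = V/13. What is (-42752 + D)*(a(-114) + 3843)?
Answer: -2694143715/13 ≈ -2.0724e+8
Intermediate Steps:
A(V, U) = -4 + V/13
a(Z) = 24 - 6*Z/13 (a(Z) = -6*(-4 + Z/13) = 24 - 6*Z/13)
D = -10121
(-42752 + D)*(a(-114) + 3843) = (-42752 - 10121)*((24 - 6/13*(-114)) + 3843) = -52873*((24 + 684/13) + 3843) = -52873*(996/13 + 3843) = -52873*50955/13 = -2694143715/13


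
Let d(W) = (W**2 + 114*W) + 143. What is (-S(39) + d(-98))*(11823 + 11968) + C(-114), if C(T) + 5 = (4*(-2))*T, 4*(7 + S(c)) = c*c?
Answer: -171125035/4 ≈ -4.2781e+7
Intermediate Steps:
S(c) = -7 + c**2/4 (S(c) = -7 + (c*c)/4 = -7 + c**2/4)
d(W) = 143 + W**2 + 114*W
C(T) = -5 - 8*T (C(T) = -5 + (4*(-2))*T = -5 - 8*T)
(-S(39) + d(-98))*(11823 + 11968) + C(-114) = (-(-7 + (1/4)*39**2) + (143 + (-98)**2 + 114*(-98)))*(11823 + 11968) + (-5 - 8*(-114)) = (-(-7 + (1/4)*1521) + (143 + 9604 - 11172))*23791 + (-5 + 912) = (-(-7 + 1521/4) - 1425)*23791 + 907 = (-1*1493/4 - 1425)*23791 + 907 = (-1493/4 - 1425)*23791 + 907 = -7193/4*23791 + 907 = -171128663/4 + 907 = -171125035/4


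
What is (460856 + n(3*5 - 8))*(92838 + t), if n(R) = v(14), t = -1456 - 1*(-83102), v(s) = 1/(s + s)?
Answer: 562884031749/7 ≈ 8.0412e+10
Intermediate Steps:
v(s) = 1/(2*s)
t = 81646 (t = -1456 + 83102 = 81646)
n(R) = 1/28 (n(R) = (½)/14 = (½)*(1/14) = 1/28)
(460856 + n(3*5 - 8))*(92838 + t) = (460856 + 1/28)*(92838 + 81646) = (12903969/28)*174484 = 562884031749/7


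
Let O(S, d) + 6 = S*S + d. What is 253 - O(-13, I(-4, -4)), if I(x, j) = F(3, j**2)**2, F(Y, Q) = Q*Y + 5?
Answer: -2719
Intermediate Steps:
F(Y, Q) = 5 + Q*Y
I(x, j) = (5 + 3*j**2)**2 (I(x, j) = (5 + j**2*3)**2 = (5 + 3*j**2)**2)
O(S, d) = -6 + d + S**2 (O(S, d) = -6 + (S*S + d) = -6 + (S**2 + d) = -6 + (d + S**2) = -6 + d + S**2)
253 - O(-13, I(-4, -4)) = 253 - (-6 + (5 + 3*(-4)**2)**2 + (-13)**2) = 253 - (-6 + (5 + 3*16)**2 + 169) = 253 - (-6 + (5 + 48)**2 + 169) = 253 - (-6 + 53**2 + 169) = 253 - (-6 + 2809 + 169) = 253 - 1*2972 = 253 - 2972 = -2719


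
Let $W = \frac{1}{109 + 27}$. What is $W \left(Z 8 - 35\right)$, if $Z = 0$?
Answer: $- \frac{35}{136} \approx -0.25735$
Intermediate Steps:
$W = \frac{1}{136} \approx 0.0073529$
$W \left(Z 8 - 35\right) = \frac{0 \cdot 8 - 35}{136} = \frac{0 - 35}{136} = \frac{1}{136} \left(-35\right) = - \frac{35}{136}$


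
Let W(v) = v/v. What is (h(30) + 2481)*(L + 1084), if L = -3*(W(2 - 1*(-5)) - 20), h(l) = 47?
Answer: 2884448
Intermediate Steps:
W(v) = 1
L = 57 (L = -3*(1 - 20) = -3*(-19) = 57)
(h(30) + 2481)*(L + 1084) = (47 + 2481)*(57 + 1084) = 2528*1141 = 2884448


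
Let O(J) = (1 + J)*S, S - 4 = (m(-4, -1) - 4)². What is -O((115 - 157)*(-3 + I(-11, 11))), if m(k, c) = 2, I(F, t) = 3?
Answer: -8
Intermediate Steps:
S = 8 (S = 4 + (2 - 4)² = 4 + (-2)² = 4 + 4 = 8)
O(J) = 8 + 8*J (O(J) = (1 + J)*8 = 8 + 8*J)
-O((115 - 157)*(-3 + I(-11, 11))) = -(8 + 8*((115 - 157)*(-3 + 3))) = -(8 + 8*(-42*0)) = -(8 + 8*0) = -(8 + 0) = -1*8 = -8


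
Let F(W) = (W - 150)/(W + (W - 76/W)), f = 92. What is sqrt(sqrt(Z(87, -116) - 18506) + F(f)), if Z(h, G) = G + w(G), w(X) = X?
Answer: sqrt(-5620142 + 53248107*I*sqrt(2082))/4213 ≈ 8.2635 + 8.2826*I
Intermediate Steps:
Z(h, G) = 2*G (Z(h, G) = G + G = 2*G)
F(W) = (-150 + W)/(-76/W + 2*W) (F(W) = (-150 + W)/(W + (W - 76/W)) = (-150 + W)/(-76/W + 2*W))
sqrt(sqrt(Z(87, -116) - 18506) + F(f)) = sqrt(sqrt(2*(-116) - 18506) + (1/2)*92*(-150 + 92)/(-38 + 92**2)) = sqrt(sqrt(-232 - 18506) + (1/2)*92*(-58)/(-38 + 8464)) = sqrt(sqrt(-18738) + (1/2)*92*(-58)/8426) = sqrt(3*I*sqrt(2082) + (1/2)*92*(1/8426)*(-58)) = sqrt(3*I*sqrt(2082) - 1334/4213) = sqrt(-1334/4213 + 3*I*sqrt(2082))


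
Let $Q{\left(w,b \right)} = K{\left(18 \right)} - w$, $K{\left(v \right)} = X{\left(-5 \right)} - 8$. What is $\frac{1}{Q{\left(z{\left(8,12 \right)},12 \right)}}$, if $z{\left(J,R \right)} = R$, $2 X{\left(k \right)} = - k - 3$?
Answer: $- \frac{1}{19} \approx -0.052632$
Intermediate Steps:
$X{\left(k \right)} = - \frac{3}{2} - \frac{k}{2}$ ($X{\left(k \right)} = \frac{- k - 3}{2} = \frac{-3 - k}{2} = - \frac{3}{2} - \frac{k}{2}$)
$K{\left(v \right)} = -7$ ($K{\left(v \right)} = \left(- \frac{3}{2} - - \frac{5}{2}\right) - 8 = \left(- \frac{3}{2} + \frac{5}{2}\right) - 8 = 1 - 8 = -7$)
$Q{\left(w,b \right)} = -7 - w$
$\frac{1}{Q{\left(z{\left(8,12 \right)},12 \right)}} = \frac{1}{-7 - 12} = \frac{1}{-19} = - \frac{1}{19}$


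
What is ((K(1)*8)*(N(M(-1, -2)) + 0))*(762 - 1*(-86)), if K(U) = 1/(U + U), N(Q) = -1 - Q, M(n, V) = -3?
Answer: 6784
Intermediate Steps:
K(U) = 1/(2*U)
((K(1)*8)*(N(M(-1, -2)) + 0))*(762 - 1*(-86)) = ((((½)/1)*8)*((-1 - 1*(-3)) + 0))*(762 - 1*(-86)) = ((((½)*1)*8)*((-1 + 3) + 0))*(762 + 86) = (((½)*8)*(2 + 0))*848 = (4*2)*848 = 8*848 = 6784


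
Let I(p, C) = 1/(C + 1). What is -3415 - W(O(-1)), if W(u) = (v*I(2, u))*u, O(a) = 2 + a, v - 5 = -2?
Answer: -6833/2 ≈ -3416.5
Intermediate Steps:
v = 3 (v = 5 - 2 = 3)
I(p, C) = 1/(1 + C)
W(u) = 3*u/(1 + u) (W(u) = (3/(1 + u))*u = 3*u/(1 + u))
-3415 - W(O(-1)) = -3415 - 3*(2 - 1)/(1 + (2 - 1)) = -3415 - 3/(1 + 1) = -3415 - 3/2 = -6833/2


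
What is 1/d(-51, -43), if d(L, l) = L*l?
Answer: 1/2193 ≈ 0.00045600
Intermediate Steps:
1/d(-51, -43) = 1/(-51*(-43)) = 1/2193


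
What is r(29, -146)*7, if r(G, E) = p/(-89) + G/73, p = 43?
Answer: -3906/6497 ≈ -0.60120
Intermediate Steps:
r(G, E) = -43/89 + G/73 (r(G, E) = 43/(-89) + G/73 = 43*(-1/89) + G*(1/73) = -43/89 + G/73)
r(29, -146)*7 = (-43/89 + (1/73)*29)*7 = (-43/89 + 29/73)*7 = -558/6497*7 = -3906/6497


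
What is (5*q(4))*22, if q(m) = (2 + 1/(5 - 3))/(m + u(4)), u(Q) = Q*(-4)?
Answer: -275/12 ≈ -22.917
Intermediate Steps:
u(Q) = -4*Q
q(m) = 5/(2*(-16 + m)) (q(m) = (2 + 1/(5 - 3))/(m - 4*4) = (2 + 1/2)/(m - 16) = (2 + ½)/(-16 + m) = 5/(2*(-16 + m)))
(5*q(4))*22 = (5*(5/(2*(-16 + 4))))*22 = (5*((5/2)/(-12)))*22 = (5*((5/2)*(-1/12)))*22 = (5*(-5/24))*22 = -25/24*22 = -275/12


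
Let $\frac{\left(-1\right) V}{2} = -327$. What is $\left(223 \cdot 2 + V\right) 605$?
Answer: $665500$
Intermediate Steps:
$V = 654$ ($V = \left(-2\right) \left(-327\right) = 654$)
$\left(223 \cdot 2 + V\right) 605 = \left(223 \cdot 2 + 654\right) 605 = \left(446 + 654\right) 605 = 1100 \cdot 605 = 665500$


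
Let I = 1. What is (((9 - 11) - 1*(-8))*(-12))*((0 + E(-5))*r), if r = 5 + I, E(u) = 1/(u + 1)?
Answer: 108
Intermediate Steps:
E(u) = 1/(1 + u)
r = 6 (r = 5 + 1 = 6)
(((9 - 11) - 1*(-8))*(-12))*((0 + E(-5))*r) = (((9 - 11) - 1*(-8))*(-12))*((0 + 1/(1 - 5))*6) = ((-2 + 8)*(-12))*((0 + 1/(-4))*6) = (6*(-12))*((0 - ¼)*6) = -(-18)*6 = -72*(-3/2) = 108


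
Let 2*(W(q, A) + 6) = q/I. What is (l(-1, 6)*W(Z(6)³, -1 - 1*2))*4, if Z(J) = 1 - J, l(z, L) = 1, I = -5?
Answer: 26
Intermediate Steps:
W(q, A) = -6 - q/10 (W(q, A) = -6 + (q/(-5))/2 = -6 + (q*(-⅕))/2 = -6 + (-q/5)/2 = -6 - q/10)
(l(-1, 6)*W(Z(6)³, -1 - 1*2))*4 = (1*(-6 - (1 - 1*6)³/10))*4 = (1*(-6 - (1 - 6)³/10))*4 = (1*(-6 - ⅒*(-5)³))*4 = (1*(-6 - ⅒*(-125)))*4 = (1*(-6 + 25/2))*4 = (1*(13/2))*4 = (13/2)*4 = 26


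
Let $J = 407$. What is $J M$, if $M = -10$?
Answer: $-4070$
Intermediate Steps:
$J M = 407 \left(-10\right) = -4070$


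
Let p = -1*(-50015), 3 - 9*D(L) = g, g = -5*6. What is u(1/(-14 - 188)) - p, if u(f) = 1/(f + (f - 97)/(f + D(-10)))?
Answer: -594018050073/11876789 ≈ -50015.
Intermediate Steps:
g = -30
D(L) = 11/3 (D(L) = ⅓ - ⅑*(-30) = ⅓ + 10/3 = 11/3)
p = 50015
u(f) = 1/(f + (-97 + f)/(11/3 + f)) (u(f) = 1/(f + (f - 97)/(f + 11/3)) = 1/(f + (-97 + f)/(11/3 + f)))
u(1/(-14 - 188)) - p = (11 + 3/(-14 - 188))/(-291 + 3*(1/(-14 - 188))² + 14/(-14 - 188)) - 1*50015 = (11 + 3/(-202))/(-291 + 3*(1/(-202))² + 14/(-202)) - 50015 = (11 + 3*(-1/202))/(-291 + 3*(-1/202)² + 14*(-1/202)) - 50015 = (11 - 3/202)/(-291 + 3*(1/40804) - 7/101) - 50015 = (2219/202)/(-291 + 3/40804 - 7/101) - 50015 = (2219/202)/(-11876789/40804) - 50015 = -40804/11876789*2219/202 - 50015 = -448238/11876789 - 50015 = -594018050073/11876789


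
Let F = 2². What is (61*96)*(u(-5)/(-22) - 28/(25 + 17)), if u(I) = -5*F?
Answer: 15616/11 ≈ 1419.6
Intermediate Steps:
F = 4
u(I) = -20 (u(I) = -5*4 = -20)
(61*96)*(u(-5)/(-22) - 28/(25 + 17)) = (61*96)*(-20/(-22) - 28/(25 + 17)) = 5856*(-20*(-1/22) - 28/42) = 5856*(10/11 - 28*1/42) = 5856*(10/11 - ⅔) = 5856*(8/33) = 15616/11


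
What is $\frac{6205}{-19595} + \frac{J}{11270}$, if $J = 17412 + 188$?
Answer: $\frac{5498833}{4416713} \approx 1.245$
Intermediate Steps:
$J = 17600$
$\frac{6205}{-19595} + \frac{J}{11270} = \frac{6205}{-19595} + \frac{17600}{11270} = 6205 \left(- \frac{1}{19595}\right) + 17600 \cdot \frac{1}{11270} = - \frac{1241}{3919} + \frac{1760}{1127} = \frac{5498833}{4416713}$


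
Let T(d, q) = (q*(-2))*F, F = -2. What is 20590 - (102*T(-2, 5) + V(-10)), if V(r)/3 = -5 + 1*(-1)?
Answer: 18568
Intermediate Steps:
T(d, q) = 4*q (T(d, q) = (q*(-2))*(-2) = -2*q*(-2) = 4*q)
V(r) = -18 (V(r) = 3*(-5 + 1*(-1)) = 3*(-5 - 1) = 3*(-6) = -18)
20590 - (102*T(-2, 5) + V(-10)) = 20590 - (102*(4*5) - 18) = 20590 - (102*20 - 18) = 20590 - (2040 - 18) = 20590 - 1*2022 = 20590 - 2022 = 18568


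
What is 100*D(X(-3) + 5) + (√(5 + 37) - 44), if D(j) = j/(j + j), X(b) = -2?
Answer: 6 + √42 ≈ 12.481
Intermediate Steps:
D(j) = ½ (D(j) = j/((2*j)) = j*(1/(2*j)) = ½)
100*D(X(-3) + 5) + (√(5 + 37) - 44) = 100*(½) + (√(5 + 37) - 44) = 50 + (√42 - 44) = 50 + (-44 + √42) = 6 + √42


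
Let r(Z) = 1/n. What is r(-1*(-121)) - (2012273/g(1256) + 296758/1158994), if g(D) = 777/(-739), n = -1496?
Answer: 1289181503012347727/673602676824 ≈ 1.9139e+6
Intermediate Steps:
r(Z) = -1/1496 (r(Z) = 1/(-1496) = -1/1496)
g(D) = -777/739 (g(D) = 777*(-1/739) = -777/739)
r(-1*(-121)) - (2012273/g(1256) + 296758/1158994) = -1/1496 - (2012273/(-777/739) + 296758/1158994) = -1/1496 - (2012273*(-739/777) + 296758*(1/1158994)) = -1/1496 - (-1487069747/777 + 148379/579497) = -1/1496 - 1*(-861752341886776/450269169) = -1/1496 + 861752341886776/450269169 = 1289181503012347727/673602676824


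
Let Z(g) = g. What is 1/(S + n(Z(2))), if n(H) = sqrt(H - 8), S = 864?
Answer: 144/124417 - I*sqrt(6)/746502 ≈ 0.0011574 - 3.2813e-6*I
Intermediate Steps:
n(H) = sqrt(-8 + H)
1/(S + n(Z(2))) = 1/(864 + sqrt(-8 + 2)) = 1/(864 + sqrt(-6)) = 1/(864 + I*sqrt(6))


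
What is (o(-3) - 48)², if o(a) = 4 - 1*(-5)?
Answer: 1521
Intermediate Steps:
o(a) = 9 (o(a) = 4 + 5 = 9)
(o(-3) - 48)² = (9 - 48)² = (-39)² = 1521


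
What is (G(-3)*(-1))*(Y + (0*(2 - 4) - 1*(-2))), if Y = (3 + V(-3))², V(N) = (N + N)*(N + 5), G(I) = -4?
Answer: 332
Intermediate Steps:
V(N) = 2*N*(5 + N) (V(N) = (2*N)*(5 + N) = 2*N*(5 + N))
Y = 81 (Y = (3 + 2*(-3)*(5 - 3))² = (3 + 2*(-3)*2)² = (3 - 12)² = (-9)² = 81)
(G(-3)*(-1))*(Y + (0*(2 - 4) - 1*(-2))) = (-4*(-1))*(81 + (0*(2 - 4) - 1*(-2))) = 4*(81 + (0*(-2) + 2)) = 4*(81 + (0 + 2)) = 4*(81 + 2) = 4*83 = 332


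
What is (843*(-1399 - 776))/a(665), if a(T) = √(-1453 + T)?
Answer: 1833525*I*√197/394 ≈ 65317.0*I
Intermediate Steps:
(843*(-1399 - 776))/a(665) = (843*(-1399 - 776))/(√(-1453 + 665)) = (843*(-2175))/(√(-788)) = -1833525*(-I*√197/394) = -(-1833525)*I*√197/394 = 1833525*I*√197/394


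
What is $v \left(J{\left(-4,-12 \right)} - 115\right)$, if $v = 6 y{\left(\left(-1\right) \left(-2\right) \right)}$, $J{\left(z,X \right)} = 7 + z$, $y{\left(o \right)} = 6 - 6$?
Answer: $0$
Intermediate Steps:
$y{\left(o \right)} = 0$ ($y{\left(o \right)} = 6 - 6 = 0$)
$v = 0$ ($v = 6 \cdot 0 = 0$)
$v \left(J{\left(-4,-12 \right)} - 115\right) = 0 \left(\left(7 - 4\right) - 115\right) = 0 \left(3 - 115\right) = 0 \left(-112\right) = 0$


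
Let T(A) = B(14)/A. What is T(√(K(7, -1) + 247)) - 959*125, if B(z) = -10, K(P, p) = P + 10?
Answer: -119875 - 5*√66/66 ≈ -1.1988e+5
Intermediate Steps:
K(P, p) = 10 + P
T(A) = -10/A
T(√(K(7, -1) + 247)) - 959*125 = -10/√((10 + 7) + 247) - 959*125 = -10/√(17 + 247) - 1*119875 = -10*√66/132 - 119875 = -5*√66/66 - 119875 = -119875 - 5*√66/66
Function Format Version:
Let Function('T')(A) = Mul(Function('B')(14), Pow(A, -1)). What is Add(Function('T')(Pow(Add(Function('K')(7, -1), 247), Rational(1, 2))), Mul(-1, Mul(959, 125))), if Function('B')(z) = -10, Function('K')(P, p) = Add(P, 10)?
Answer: Add(-119875, Mul(Rational(-5, 66), Pow(66, Rational(1, 2)))) ≈ -1.1988e+5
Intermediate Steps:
Function('K')(P, p) = Add(10, P)
Function('T')(A) = Mul(-10, Pow(A, -1))
Add(Function('T')(Pow(Add(Function('K')(7, -1), 247), Rational(1, 2))), Mul(-1, Mul(959, 125))) = Add(Mul(-10, Pow(Pow(Add(Add(10, 7), 247), Rational(1, 2)), -1)), Mul(-1, Mul(959, 125))) = Add(Mul(-10, Pow(Pow(Add(17, 247), Rational(1, 2)), -1)), Mul(-1, 119875)) = Add(Mul(-10, Pow(Pow(264, Rational(1, 2)), -1)), -119875) = Add(Mul(-10, Pow(Mul(2, Pow(66, Rational(1, 2))), -1)), -119875) = Add(Mul(-10, Mul(Rational(1, 132), Pow(66, Rational(1, 2)))), -119875) = Add(Mul(Rational(-5, 66), Pow(66, Rational(1, 2))), -119875) = Add(-119875, Mul(Rational(-5, 66), Pow(66, Rational(1, 2))))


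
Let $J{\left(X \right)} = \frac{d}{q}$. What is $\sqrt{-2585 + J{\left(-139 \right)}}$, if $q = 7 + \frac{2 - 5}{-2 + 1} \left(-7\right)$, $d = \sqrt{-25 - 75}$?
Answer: $\frac{\sqrt{-126665 - 35 i}}{7} \approx 0.0070244 - 50.843 i$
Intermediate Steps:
$d = 10 i$ ($d = \sqrt{-100} = 10 i \approx 10.0 i$)
$q = -14$ ($q = 7 + - \frac{3}{-1} \left(-7\right) = 7 + \left(-3\right) \left(-1\right) \left(-7\right) = 7 + 3 \left(-7\right) = 7 - 21 = -14$)
$J{\left(X \right)} = - \frac{5 i}{7}$ ($J{\left(X \right)} = \frac{10 i}{-14} = 10 i \left(- \frac{1}{14}\right) = - \frac{5 i}{7}$)
$\sqrt{-2585 + J{\left(-139 \right)}} = \sqrt{-2585 - \frac{5 i}{7}}$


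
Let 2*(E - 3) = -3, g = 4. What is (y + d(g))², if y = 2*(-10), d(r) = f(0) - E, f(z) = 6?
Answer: 961/4 ≈ 240.25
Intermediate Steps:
E = 3/2 (E = 3 + (½)*(-3) = 3 - 3/2 = 3/2 ≈ 1.5000)
d(r) = 9/2 (d(r) = 6 - 1*3/2 = 6 - 3/2 = 9/2)
y = -20
(y + d(g))² = (-20 + 9/2)² = (-31/2)² = 961/4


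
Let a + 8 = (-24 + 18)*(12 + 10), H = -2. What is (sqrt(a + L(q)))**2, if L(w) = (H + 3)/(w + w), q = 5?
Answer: -1399/10 ≈ -139.90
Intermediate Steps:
L(w) = 1/(2*w) (L(w) = (-2 + 3)/(w + w) = 1/(2*w))
a = -140 (a = -8 + (-24 + 18)*(12 + 10) = -8 - 6*22 = -8 - 132 = -140)
(sqrt(a + L(q)))**2 = (sqrt(-140 + (1/2)/5))**2 = (sqrt(-140 + (1/2)*(1/5)))**2 = (sqrt(-140 + 1/10))**2 = (sqrt(-1399/10))**2 = (I*sqrt(13990)/10)**2 = -1399/10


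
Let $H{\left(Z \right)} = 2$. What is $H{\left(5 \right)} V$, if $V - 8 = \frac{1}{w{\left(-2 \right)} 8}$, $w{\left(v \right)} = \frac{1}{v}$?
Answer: $\frac{31}{2} \approx 15.5$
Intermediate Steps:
$V = \frac{31}{4}$ ($V = 8 + \frac{1}{\frac{1}{-2} \cdot 8} = 8 + \frac{1}{\left(- \frac{1}{2}\right) 8} = 8 + \frac{1}{-4} = 8 - \frac{1}{4} = \frac{31}{4} \approx 7.75$)
$H{\left(5 \right)} V = 2 \cdot \frac{31}{4} = \frac{31}{2}$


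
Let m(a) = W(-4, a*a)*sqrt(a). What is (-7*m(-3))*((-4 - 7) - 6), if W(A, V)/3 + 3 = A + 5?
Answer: -714*I*sqrt(3) ≈ -1236.7*I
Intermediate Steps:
W(A, V) = 6 + 3*A (W(A, V) = -9 + 3*(A + 5) = -9 + 3*(5 + A) = -9 + (15 + 3*A) = 6 + 3*A)
m(a) = -6*sqrt(a) (m(a) = (6 + 3*(-4))*sqrt(a) = (6 - 12)*sqrt(a) = -6*sqrt(a))
(-7*m(-3))*((-4 - 7) - 6) = (-(-42)*sqrt(-3))*((-4 - 7) - 6) = (-(-42)*I*sqrt(3))*(-11 - 6) = -(-42)*I*sqrt(3)*(-17) = (42*I*sqrt(3))*(-17) = -714*I*sqrt(3)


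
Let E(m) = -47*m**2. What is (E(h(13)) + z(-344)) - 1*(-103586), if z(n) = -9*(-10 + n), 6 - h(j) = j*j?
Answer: -1141971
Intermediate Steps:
h(j) = 6 - j**2 (h(j) = 6 - j*j = 6 - j**2)
z(n) = 90 - 9*n
(E(h(13)) + z(-344)) - 1*(-103586) = (-47*(6 - 1*13**2)**2 + (90 - 9*(-344))) - 1*(-103586) = (-47*(6 - 1*169)**2 + (90 + 3096)) + 103586 = (-47*(6 - 169)**2 + 3186) + 103586 = (-47*(-163)**2 + 3186) + 103586 = (-47*26569 + 3186) + 103586 = (-1248743 + 3186) + 103586 = -1245557 + 103586 = -1141971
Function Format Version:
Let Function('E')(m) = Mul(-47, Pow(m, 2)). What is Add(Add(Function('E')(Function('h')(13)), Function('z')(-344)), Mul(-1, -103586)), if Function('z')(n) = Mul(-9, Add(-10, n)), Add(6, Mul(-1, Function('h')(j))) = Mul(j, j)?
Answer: -1141971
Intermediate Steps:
Function('h')(j) = Add(6, Mul(-1, Pow(j, 2))) (Function('h')(j) = Add(6, Mul(-1, Mul(j, j))) = Add(6, Mul(-1, Pow(j, 2))))
Function('z')(n) = Add(90, Mul(-9, n))
Add(Add(Function('E')(Function('h')(13)), Function('z')(-344)), Mul(-1, -103586)) = Add(Add(Mul(-47, Pow(Add(6, Mul(-1, Pow(13, 2))), 2)), Add(90, Mul(-9, -344))), Mul(-1, -103586)) = Add(Add(Mul(-47, Pow(Add(6, Mul(-1, 169)), 2)), Add(90, 3096)), 103586) = Add(Add(Mul(-47, Pow(Add(6, -169), 2)), 3186), 103586) = Add(Add(Mul(-47, Pow(-163, 2)), 3186), 103586) = Add(Add(Mul(-47, 26569), 3186), 103586) = Add(Add(-1248743, 3186), 103586) = Add(-1245557, 103586) = -1141971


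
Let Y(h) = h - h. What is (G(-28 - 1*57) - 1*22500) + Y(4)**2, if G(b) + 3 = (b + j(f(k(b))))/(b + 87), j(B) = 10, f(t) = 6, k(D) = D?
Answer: -45081/2 ≈ -22541.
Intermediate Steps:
Y(h) = 0
G(b) = -3 + (10 + b)/(87 + b) (G(b) = -3 + (b + 10)/(b + 87) = -3 + (10 + b)/(87 + b))
(G(-28 - 1*57) - 1*22500) + Y(4)**2 = ((-251 - 2*(-28 - 1*57))/(87 + (-28 - 1*57)) - 1*22500) + 0**2 = ((-251 - 2*(-28 - 57))/(87 + (-28 - 57)) - 22500) + 0 = ((-251 - 2*(-85))/(87 - 85) - 22500) + 0 = ((-251 + 170)/2 - 22500) + 0 = ((1/2)*(-81) - 22500) + 0 = (-81/2 - 22500) + 0 = -45081/2 + 0 = -45081/2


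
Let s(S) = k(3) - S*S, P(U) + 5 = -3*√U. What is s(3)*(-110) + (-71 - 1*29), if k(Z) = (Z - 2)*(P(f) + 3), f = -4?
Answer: 1110 + 660*I ≈ 1110.0 + 660.0*I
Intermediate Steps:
P(U) = -5 - 3*√U
k(Z) = (-2 + Z)*(-2 - 6*I) (k(Z) = (Z - 2)*((-5 - 6*I) + 3) = (-2 + Z)*((-5 - 6*I) + 3) = (-2 + Z)*(-2 - 6*I))
s(S) = -2 - S² - 6*I (s(S) = (4 + 12*I + 3*(-2 - 6*I)) - S*S = (4 + 12*I + (-6 - 18*I)) - S² = (-2 - 6*I) - S² = -2 - S² - 6*I)
s(3)*(-110) + (-71 - 1*29) = (-2 - 1*3² - 6*I)*(-110) + (-71 - 1*29) = (-2 - 1*9 - 6*I)*(-110) + (-71 - 29) = (-2 - 9 - 6*I)*(-110) - 100 = (-11 - 6*I)*(-110) - 100 = (1210 + 660*I) - 100 = 1110 + 660*I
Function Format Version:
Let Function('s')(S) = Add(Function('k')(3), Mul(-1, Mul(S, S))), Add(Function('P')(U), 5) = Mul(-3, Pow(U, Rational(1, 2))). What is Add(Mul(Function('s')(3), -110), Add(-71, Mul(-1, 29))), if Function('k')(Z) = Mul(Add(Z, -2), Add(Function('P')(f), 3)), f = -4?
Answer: Add(1110, Mul(660, I)) ≈ Add(1110.0, Mul(660.00, I))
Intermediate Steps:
Function('P')(U) = Add(-5, Mul(-3, Pow(U, Rational(1, 2))))
Function('k')(Z) = Mul(Add(-2, Z), Add(-2, Mul(-6, I))) (Function('k')(Z) = Mul(Add(Z, -2), Add(Add(-5, Mul(-3, Pow(-4, Rational(1, 2)))), 3)) = Mul(Add(-2, Z), Add(Add(-5, Mul(-3, Mul(2, I))), 3)) = Mul(Add(-2, Z), Add(Add(-5, Mul(-6, I)), 3)) = Mul(Add(-2, Z), Add(-2, Mul(-6, I))))
Function('s')(S) = Add(-2, Mul(-1, Pow(S, 2)), Mul(-6, I)) (Function('s')(S) = Add(Add(4, Mul(12, I), Mul(3, Add(-2, Mul(-6, I)))), Mul(-1, Mul(S, S))) = Add(Add(4, Mul(12, I), Add(-6, Mul(-18, I))), Mul(-1, Pow(S, 2))) = Add(Add(-2, Mul(-6, I)), Mul(-1, Pow(S, 2))) = Add(-2, Mul(-1, Pow(S, 2)), Mul(-6, I)))
Add(Mul(Function('s')(3), -110), Add(-71, Mul(-1, 29))) = Add(Mul(Add(-2, Mul(-1, Pow(3, 2)), Mul(-6, I)), -110), Add(-71, Mul(-1, 29))) = Add(Mul(Add(-2, Mul(-1, 9), Mul(-6, I)), -110), Add(-71, -29)) = Add(Mul(Add(-2, -9, Mul(-6, I)), -110), -100) = Add(Mul(Add(-11, Mul(-6, I)), -110), -100) = Add(Add(1210, Mul(660, I)), -100) = Add(1110, Mul(660, I))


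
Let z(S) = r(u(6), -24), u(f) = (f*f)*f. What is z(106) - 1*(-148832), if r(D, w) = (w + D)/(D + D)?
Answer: 1339492/9 ≈ 1.4883e+5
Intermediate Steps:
u(f) = f³ (u(f) = f²*f = f³)
r(D, w) = (D + w)/(2*D) (r(D, w) = (D + w)/((2*D)) = (D + w)*(1/(2*D)) = (D + w)/(2*D))
z(S) = 4/9 (z(S) = (6³ - 24)/(2*(6³)) = (½)*(216 - 24)/216 = (½)*(1/216)*192 = 4/9)
z(106) - 1*(-148832) = 4/9 - 1*(-148832) = 4/9 + 148832 = 1339492/9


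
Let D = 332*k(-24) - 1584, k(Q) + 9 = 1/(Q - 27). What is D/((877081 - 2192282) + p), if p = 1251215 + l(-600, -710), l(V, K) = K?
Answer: 29188/412437 ≈ 0.070770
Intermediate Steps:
p = 1250505 (p = 1251215 - 710 = 1250505)
k(Q) = -9 + 1/(-27 + Q) (k(Q) = -9 + 1/(Q - 27) = -9 + 1/(-27 + Q))
D = -233504/51 (D = 332*((244 - 9*(-24))/(-27 - 24)) - 1584 = 332*((244 + 216)/(-51)) - 1584 = 332*(-1/51*460) - 1584 = 332*(-460/51) - 1584 = -152720/51 - 1584 = -233504/51 ≈ -4578.5)
D/((877081 - 2192282) + p) = -233504/(51*((877081 - 2192282) + 1250505)) = -233504/(51*(-1315201 + 1250505)) = -233504/51/(-64696) = -233504/51*(-1/64696) = 29188/412437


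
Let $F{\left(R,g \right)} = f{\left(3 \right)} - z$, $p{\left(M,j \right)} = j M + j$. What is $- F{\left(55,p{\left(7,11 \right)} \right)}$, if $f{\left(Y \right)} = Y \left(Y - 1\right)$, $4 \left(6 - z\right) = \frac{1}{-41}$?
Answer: $\frac{1}{164} \approx 0.0060976$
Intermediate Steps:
$z = \frac{985}{164}$ ($z = 6 - \frac{1}{4 \left(-41\right)} = 6 - - \frac{1}{164} = 6 + \frac{1}{164} = \frac{985}{164} \approx 6.0061$)
$f{\left(Y \right)} = Y \left(-1 + Y\right)$
$p{\left(M,j \right)} = j + M j$ ($p{\left(M,j \right)} = M j + j = j + M j$)
$F{\left(R,g \right)} = - \frac{1}{164}$ ($F{\left(R,g \right)} = 3 \left(-1 + 3\right) - \frac{985}{164} = 3 \cdot 2 - \frac{985}{164} = 6 - \frac{985}{164} = - \frac{1}{164}$)
$- F{\left(55,p{\left(7,11 \right)} \right)} = \left(-1\right) \left(- \frac{1}{164}\right) = \frac{1}{164}$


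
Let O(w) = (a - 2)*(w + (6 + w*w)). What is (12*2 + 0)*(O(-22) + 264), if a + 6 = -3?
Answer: -117216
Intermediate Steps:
a = -9 (a = -6 - 3 = -9)
O(w) = -66 - 11*w - 11*w² (O(w) = (-9 - 2)*(w + (6 + w*w)) = -11*(w + (6 + w²)) = -11*(6 + w + w²) = -66 - 11*w - 11*w²)
(12*2 + 0)*(O(-22) + 264) = (12*2 + 0)*((-66 - 11*(-22) - 11*(-22)²) + 264) = (24 + 0)*((-66 + 242 - 11*484) + 264) = 24*((-66 + 242 - 5324) + 264) = 24*(-5148 + 264) = 24*(-4884) = -117216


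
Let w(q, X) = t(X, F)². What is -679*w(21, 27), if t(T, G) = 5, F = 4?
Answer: -16975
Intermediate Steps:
w(q, X) = 25 (w(q, X) = 5² = 25)
-679*w(21, 27) = -679*25 = -16975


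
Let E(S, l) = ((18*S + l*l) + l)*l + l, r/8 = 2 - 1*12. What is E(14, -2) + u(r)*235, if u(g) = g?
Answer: -19310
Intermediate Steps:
r = -80 (r = 8*(2 - 1*12) = 8*(2 - 12) = 8*(-10) = -80)
E(S, l) = l + l*(l + l**2 + 18*S) (E(S, l) = ((18*S + l**2) + l)*l + l = ((l**2 + 18*S) + l)*l + l = (l + l**2 + 18*S)*l + l = l*(l + l**2 + 18*S) + l = l + l*(l + l**2 + 18*S))
E(14, -2) + u(r)*235 = -2*(1 - 2 + (-2)**2 + 18*14) - 80*235 = -2*(1 - 2 + 4 + 252) - 18800 = -2*255 - 18800 = -510 - 18800 = -19310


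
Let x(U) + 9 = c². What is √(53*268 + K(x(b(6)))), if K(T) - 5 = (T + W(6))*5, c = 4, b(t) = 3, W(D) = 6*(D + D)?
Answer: 2*√3651 ≈ 120.85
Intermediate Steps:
W(D) = 12*D (W(D) = 6*(2*D) = 12*D)
x(U) = 7 (x(U) = -9 + 4² = -9 + 16 = 7)
K(T) = 365 + 5*T (K(T) = 5 + (T + 12*6)*5 = 5 + (T + 72)*5 = 5 + (72 + T)*5 = 5 + (360 + 5*T) = 365 + 5*T)
√(53*268 + K(x(b(6)))) = √(53*268 + (365 + 5*7)) = √(14204 + (365 + 35)) = √(14204 + 400) = √14604 = 2*√3651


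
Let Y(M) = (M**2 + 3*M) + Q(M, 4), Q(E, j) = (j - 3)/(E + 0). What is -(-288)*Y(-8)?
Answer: 11484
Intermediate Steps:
Q(E, j) = (-3 + j)/E
Y(M) = 1/M + M**2 + 3*M (Y(M) = (M**2 + 3*M) + (-3 + 4)/M = (M**2 + 3*M) + 1/M = 1/M + M**2 + 3*M)
-(-288)*Y(-8) = -(-288)*(1 + (-8)**2*(3 - 8))/(-8) = -(-288)*(-(1 + 64*(-5))/8) = -(-288)*(-(1 - 320)/8) = -(-288)*(-1/8*(-319)) = -(-288)*319/8 = -1*(-11484) = 11484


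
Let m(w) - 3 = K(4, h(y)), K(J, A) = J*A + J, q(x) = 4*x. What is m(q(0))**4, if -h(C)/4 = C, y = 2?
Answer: 390625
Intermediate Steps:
h(C) = -4*C
K(J, A) = J + A*J (K(J, A) = A*J + J = J + A*J)
m(w) = -25 (m(w) = 3 + 4*(1 - 4*2) = 3 + 4*(1 - 8) = 3 + 4*(-7) = 3 - 28 = -25)
m(q(0))**4 = (-25)**4 = 390625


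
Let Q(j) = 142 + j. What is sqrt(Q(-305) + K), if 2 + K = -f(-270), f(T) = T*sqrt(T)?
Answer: sqrt(-165 + 810*I*sqrt(30)) ≈ 46.231 + 47.982*I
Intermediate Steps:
f(T) = T**(3/2)
K = -2 + 810*I*sqrt(30) (K = -2 - (-270)**(3/2) = -2 - (-810)*I*sqrt(30) = -2 + 810*I*sqrt(30) ≈ -2.0 + 4436.6*I)
sqrt(Q(-305) + K) = sqrt((142 - 305) + (-2 + 810*I*sqrt(30))) = sqrt(-163 + (-2 + 810*I*sqrt(30))) = sqrt(-165 + 810*I*sqrt(30))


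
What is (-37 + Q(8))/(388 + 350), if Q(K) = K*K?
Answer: 3/82 ≈ 0.036585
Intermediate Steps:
Q(K) = K**2
(-37 + Q(8))/(388 + 350) = (-37 + 8**2)/(388 + 350) = (-37 + 64)/738 = 27*(1/738) = 3/82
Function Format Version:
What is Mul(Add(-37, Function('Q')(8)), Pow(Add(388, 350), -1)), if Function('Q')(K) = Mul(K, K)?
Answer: Rational(3, 82) ≈ 0.036585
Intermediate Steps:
Function('Q')(K) = Pow(K, 2)
Mul(Add(-37, Function('Q')(8)), Pow(Add(388, 350), -1)) = Mul(Add(-37, Pow(8, 2)), Pow(Add(388, 350), -1)) = Mul(Add(-37, 64), Pow(738, -1)) = Mul(27, Rational(1, 738)) = Rational(3, 82)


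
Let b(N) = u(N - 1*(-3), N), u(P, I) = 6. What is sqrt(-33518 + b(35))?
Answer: 2*I*sqrt(8378) ≈ 183.06*I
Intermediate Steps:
b(N) = 6
sqrt(-33518 + b(35)) = sqrt(-33518 + 6) = sqrt(-33512) = 2*I*sqrt(8378)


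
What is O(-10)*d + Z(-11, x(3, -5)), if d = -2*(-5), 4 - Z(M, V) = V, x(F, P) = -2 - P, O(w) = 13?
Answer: 131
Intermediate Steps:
Z(M, V) = 4 - V
d = 10
O(-10)*d + Z(-11, x(3, -5)) = 13*10 + (4 - (-2 - 1*(-5))) = 130 + (4 - (-2 + 5)) = 130 + (4 - 1*3) = 130 + (4 - 3) = 130 + 1 = 131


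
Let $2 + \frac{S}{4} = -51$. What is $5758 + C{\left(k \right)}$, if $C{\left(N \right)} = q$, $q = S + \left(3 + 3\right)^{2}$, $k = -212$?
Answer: $5582$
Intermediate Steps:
$S = -212$ ($S = -8 + 4 \left(-51\right) = -8 - 204 = -212$)
$q = -176$ ($q = -212 + \left(3 + 3\right)^{2} = -212 + 6^{2} = -212 + 36 = -176$)
$C{\left(N \right)} = -176$
$5758 + C{\left(k \right)} = 5758 - 176 = 5582$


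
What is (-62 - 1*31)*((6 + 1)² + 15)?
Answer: -5952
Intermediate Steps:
(-62 - 1*31)*((6 + 1)² + 15) = (-62 - 31)*(7² + 15) = -93*(49 + 15) = -93*64 = -5952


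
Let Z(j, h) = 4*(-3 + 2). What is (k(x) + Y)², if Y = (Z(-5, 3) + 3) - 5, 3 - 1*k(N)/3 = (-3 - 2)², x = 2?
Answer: 5184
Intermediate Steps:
Z(j, h) = -4 (Z(j, h) = 4*(-1) = -4)
k(N) = -66 (k(N) = 9 - 3*(-3 - 2)² = 9 - 3*(-5)² = 9 - 3*25 = 9 - 75 = -66)
Y = -6 (Y = (-4 + 3) - 5 = -1 - 5 = -6)
(k(x) + Y)² = (-66 - 6)² = (-72)² = 5184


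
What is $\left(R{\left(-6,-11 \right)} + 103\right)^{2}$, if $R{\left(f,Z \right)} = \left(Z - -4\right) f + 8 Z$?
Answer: $3249$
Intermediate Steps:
$R{\left(f,Z \right)} = 8 Z + f \left(4 + Z\right)$ ($R{\left(f,Z \right)} = \left(Z + 4\right) f + 8 Z = \left(4 + Z\right) f + 8 Z = f \left(4 + Z\right) + 8 Z = 8 Z + f \left(4 + Z\right)$)
$\left(R{\left(-6,-11 \right)} + 103\right)^{2} = \left(\left(4 \left(-6\right) + 8 \left(-11\right) - -66\right) + 103\right)^{2} = \left(\left(-24 - 88 + 66\right) + 103\right)^{2} = \left(-46 + 103\right)^{2} = 57^{2} = 3249$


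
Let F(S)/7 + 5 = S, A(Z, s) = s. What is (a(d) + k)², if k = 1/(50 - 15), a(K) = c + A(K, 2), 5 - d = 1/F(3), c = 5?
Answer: 60516/1225 ≈ 49.401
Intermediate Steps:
F(S) = -35 + 7*S
d = 71/14 (d = 5 - 1/(-35 + 7*3) = 5 - 1/(-35 + 21) = 5 - 1/(-14) = 5 - 1*(-1/14) = 5 + 1/14 = 71/14 ≈ 5.0714)
a(K) = 7 (a(K) = 5 + 2 = 7)
k = 1/35 ≈ 0.028571
(a(d) + k)² = (7 + 1/35)² = (246/35)² = 60516/1225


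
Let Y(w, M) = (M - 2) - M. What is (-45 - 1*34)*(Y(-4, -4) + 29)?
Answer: -2133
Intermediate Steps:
Y(w, M) = -2 (Y(w, M) = (-2 + M) - M = -2)
(-45 - 1*34)*(Y(-4, -4) + 29) = (-45 - 1*34)*(-2 + 29) = (-45 - 34)*27 = -79*27 = -2133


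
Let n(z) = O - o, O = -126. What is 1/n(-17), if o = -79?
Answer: -1/47 ≈ -0.021277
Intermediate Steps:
n(z) = -47 (n(z) = -126 - 1*(-79) = -126 + 79 = -47)
1/n(-17) = 1/(-47) = -1/47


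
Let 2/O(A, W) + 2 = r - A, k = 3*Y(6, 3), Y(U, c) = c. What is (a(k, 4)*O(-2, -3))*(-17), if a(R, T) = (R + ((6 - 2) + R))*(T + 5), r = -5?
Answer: 6732/5 ≈ 1346.4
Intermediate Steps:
k = 9 (k = 3*3 = 9)
a(R, T) = (4 + 2*R)*(5 + T) (a(R, T) = (R + (4 + R))*(5 + T) = (4 + 2*R)*(5 + T))
O(A, W) = 2/(-7 - A) (O(A, W) = 2/(-2 + (-5 - A)) = 2/(-7 - A))
(a(k, 4)*O(-2, -3))*(-17) = ((20 + 4*4 + 10*9 + 2*9*4)*(-2/(7 - 2)))*(-17) = ((20 + 16 + 90 + 72)*(-2/5))*(-17) = (198*(-2*1/5))*(-17) = (198*(-2/5))*(-17) = -396/5*(-17) = 6732/5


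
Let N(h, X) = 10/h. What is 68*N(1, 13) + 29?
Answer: 709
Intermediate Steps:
68*N(1, 13) + 29 = 68*(10/1) + 29 = 68*(10*1) + 29 = 68*10 + 29 = 680 + 29 = 709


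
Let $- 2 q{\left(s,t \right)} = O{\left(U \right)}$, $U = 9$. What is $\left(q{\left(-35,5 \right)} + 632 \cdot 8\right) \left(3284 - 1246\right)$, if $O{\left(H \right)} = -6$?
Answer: $10310242$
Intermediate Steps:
$q{\left(s,t \right)} = 3$ ($q{\left(s,t \right)} = \left(- \frac{1}{2}\right) \left(-6\right) = 3$)
$\left(q{\left(-35,5 \right)} + 632 \cdot 8\right) \left(3284 - 1246\right) = \left(3 + 632 \cdot 8\right) \left(3284 - 1246\right) = \left(3 + 5056\right) 2038 = 5059 \cdot 2038 = 10310242$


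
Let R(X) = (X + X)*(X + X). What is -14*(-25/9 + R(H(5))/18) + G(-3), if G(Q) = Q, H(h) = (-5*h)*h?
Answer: -437177/9 ≈ -48575.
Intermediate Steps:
H(h) = -5*h**2
R(X) = 4*X**2 (R(X) = (2*X)*(2*X) = 4*X**2)
-14*(-25/9 + R(H(5))/18) + G(-3) = -14*(-25/9 + (4*(-5*5**2)**2)/18) - 3 = -14*(-25*1/9 + (4*(-5*25)**2)*(1/18)) - 3 = -14*(-25/9 + (4*(-125)**2)*(1/18)) - 3 = -14*(-25/9 + (4*15625)*(1/18)) - 3 = -14*(-25/9 + 62500*(1/18)) - 3 = -14*(-25/9 + 31250/9) - 3 = -14*31225/9 - 3 = -437150/9 - 3 = -437177/9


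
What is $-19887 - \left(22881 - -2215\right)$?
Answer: $-44983$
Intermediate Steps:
$-19887 - \left(22881 - -2215\right) = -19887 - \left(22881 + 2215\right) = -19887 - 25096 = -44983$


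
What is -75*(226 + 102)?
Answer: -24600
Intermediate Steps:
-75*(226 + 102) = -75*328 = -24600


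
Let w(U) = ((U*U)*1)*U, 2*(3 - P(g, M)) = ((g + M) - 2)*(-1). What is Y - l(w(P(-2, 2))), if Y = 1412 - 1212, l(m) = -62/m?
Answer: 831/4 ≈ 207.75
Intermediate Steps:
P(g, M) = 2 + M/2 + g/2 (P(g, M) = 3 - ((g + M) - 2)*(-1)/2 = 3 - ((M + g) - 2)*(-1)/2 = 3 - (-2 + M + g)*(-1)/2 = 3 - (2 - M - g)/2 = 3 + (-1 + M/2 + g/2) = 2 + M/2 + g/2)
w(U) = U³ (w(U) = (U²*1)*U = U²*U = U³)
Y = 200
Y - l(w(P(-2, 2))) = 200 - (-62)/((2 + (½)*2 + (½)*(-2))³) = 200 - (-62)/((2 + 1 - 1)³) = 200 - (-62)/(2³) = 200 - (-62)/8 = 200 - 1*(-31/4) = 200 + 31/4 = 831/4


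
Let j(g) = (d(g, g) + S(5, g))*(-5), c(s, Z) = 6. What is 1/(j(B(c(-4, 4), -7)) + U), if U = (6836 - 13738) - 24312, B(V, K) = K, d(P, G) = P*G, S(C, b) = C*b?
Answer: -1/31284 ≈ -3.1965e-5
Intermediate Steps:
d(P, G) = G*P
U = -31214 (U = -6902 - 24312 = -31214)
j(g) = -25*g - 5*g**2 (j(g) = (g*g + 5*g)*(-5) = (g**2 + 5*g)*(-5) = -25*g - 5*g**2)
1/(j(B(c(-4, 4), -7)) + U) = 1/(5*(-7)*(-5 - 1*(-7)) - 31214) = 1/(5*(-7)*(-5 + 7) - 31214) = 1/(5*(-7)*2 - 31214) = 1/(-70 - 31214) = 1/(-31284) = -1/31284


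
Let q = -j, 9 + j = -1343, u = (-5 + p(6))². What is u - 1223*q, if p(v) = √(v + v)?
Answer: -1653459 - 20*√3 ≈ -1.6535e+6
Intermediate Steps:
p(v) = √2*√v (p(v) = √(2*v) = √2*√v)
u = (-5 + 2*√3)² (u = (-5 + √2*√6)² = (-5 + 2*√3)² ≈ 2.3590)
j = -1352 (j = -9 - 1343 = -1352)
q = 1352 (q = -1*(-1352) = 1352)
u - 1223*q = (37 - 20*√3) - 1223*1352 = (37 - 20*√3) - 1653496 = -1653459 - 20*√3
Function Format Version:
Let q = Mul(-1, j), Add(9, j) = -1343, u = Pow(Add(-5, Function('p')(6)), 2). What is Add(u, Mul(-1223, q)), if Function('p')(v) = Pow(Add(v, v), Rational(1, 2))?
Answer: Add(-1653459, Mul(-20, Pow(3, Rational(1, 2)))) ≈ -1.6535e+6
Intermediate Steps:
Function('p')(v) = Mul(Pow(2, Rational(1, 2)), Pow(v, Rational(1, 2))) (Function('p')(v) = Pow(Mul(2, v), Rational(1, 2)) = Mul(Pow(2, Rational(1, 2)), Pow(v, Rational(1, 2))))
u = Pow(Add(-5, Mul(2, Pow(3, Rational(1, 2)))), 2) (u = Pow(Add(-5, Mul(Pow(2, Rational(1, 2)), Pow(6, Rational(1, 2)))), 2) = Pow(Add(-5, Mul(2, Pow(3, Rational(1, 2)))), 2) ≈ 2.3590)
j = -1352 (j = Add(-9, -1343) = -1352)
q = 1352 (q = Mul(-1, -1352) = 1352)
Add(u, Mul(-1223, q)) = Add(Add(37, Mul(-20, Pow(3, Rational(1, 2)))), Mul(-1223, 1352)) = Add(Add(37, Mul(-20, Pow(3, Rational(1, 2)))), -1653496) = Add(-1653459, Mul(-20, Pow(3, Rational(1, 2))))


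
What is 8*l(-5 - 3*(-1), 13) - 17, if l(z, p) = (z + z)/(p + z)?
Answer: -219/11 ≈ -19.909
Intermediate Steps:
l(z, p) = 2*z/(p + z) (l(z, p) = (2*z)/(p + z) = 2*z/(p + z))
8*l(-5 - 3*(-1), 13) - 17 = 8*(2*(-5 - 3*(-1))/(13 + (-5 - 3*(-1)))) - 17 = 8*(2*(-5 + 3)/(13 + (-5 + 3))) - 17 = 8*(2*(-2)/(13 - 2)) - 17 = 8*(2*(-2)/11) - 17 = 8*(2*(-2)*(1/11)) - 17 = 8*(-4/11) - 17 = -32/11 - 17 = -219/11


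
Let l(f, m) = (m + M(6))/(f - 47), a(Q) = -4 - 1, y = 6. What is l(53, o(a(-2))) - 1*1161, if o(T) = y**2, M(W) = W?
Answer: -1154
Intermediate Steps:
a(Q) = -5
o(T) = 36 (o(T) = 6**2 = 36)
l(f, m) = (6 + m)/(-47 + f) (l(f, m) = (m + 6)/(f - 47) = (6 + m)/(-47 + f))
l(53, o(a(-2))) - 1*1161 = (6 + 36)/(-47 + 53) - 1*1161 = 42/6 - 1161 = (1/6)*42 - 1161 = 7 - 1161 = -1154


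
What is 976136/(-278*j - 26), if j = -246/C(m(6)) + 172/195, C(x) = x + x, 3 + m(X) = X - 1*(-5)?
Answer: 108769440/446053 ≈ 243.85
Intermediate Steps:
m(X) = 2 + X (m(X) = -3 + (X - 1*(-5)) = -3 + (X + 5) = -3 + (5 + X) = 2 + X)
C(x) = 2*x
j = -22609/1560 (j = -246*1/(2*(2 + 6)) + 172/195 = -246/(2*8) + 172*(1/195) = -246/16 + 172/195 = -246*1/16 + 172/195 = -123/8 + 172/195 = -22609/1560 ≈ -14.493)
976136/(-278*j - 26) = 976136/(-278*(-22609/1560) - 26) = 976136/(3142651/780 - 26) = 976136/(3122371/780) = 976136*(780/3122371) = 108769440/446053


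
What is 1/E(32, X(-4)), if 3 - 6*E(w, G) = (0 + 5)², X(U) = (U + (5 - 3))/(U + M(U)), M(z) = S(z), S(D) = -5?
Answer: -3/11 ≈ -0.27273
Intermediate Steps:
M(z) = -5
X(U) = (2 + U)/(-5 + U) (X(U) = (U + (5 - 3))/(U - 5) = (U + 2)/(-5 + U) = (2 + U)/(-5 + U))
E(w, G) = -11/3 (E(w, G) = ½ - (0 + 5)²/6 = ½ - ⅙*5² = ½ - ⅙*25 = ½ - 25/6 = -11/3)
1/E(32, X(-4)) = 1/(-11/3) = -3/11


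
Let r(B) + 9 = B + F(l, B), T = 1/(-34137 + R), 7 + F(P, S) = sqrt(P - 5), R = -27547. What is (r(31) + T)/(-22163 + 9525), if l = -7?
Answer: -925259/779562392 - I*sqrt(3)/6319 ≈ -0.0011869 - 0.0002741*I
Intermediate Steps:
F(P, S) = -7 + sqrt(-5 + P) (F(P, S) = -7 + sqrt(P - 5) = -7 + sqrt(-5 + P))
T = -1/61684 (T = 1/(-34137 - 27547) = 1/(-61684) = -1/61684 ≈ -1.6212e-5)
r(B) = -16 + B + 2*I*sqrt(3) (r(B) = -9 + (B + (-7 + sqrt(-5 - 7))) = -9 + (B + (-7 + sqrt(-12))) = -9 + (B + (-7 + 2*I*sqrt(3))) = -9 + (-7 + B + 2*I*sqrt(3)) = -16 + B + 2*I*sqrt(3))
(r(31) + T)/(-22163 + 9525) = ((-16 + 31 + 2*I*sqrt(3)) - 1/61684)/(-22163 + 9525) = ((15 + 2*I*sqrt(3)) - 1/61684)/(-12638) = (925259/61684 + 2*I*sqrt(3))*(-1/12638) = -925259/779562392 - I*sqrt(3)/6319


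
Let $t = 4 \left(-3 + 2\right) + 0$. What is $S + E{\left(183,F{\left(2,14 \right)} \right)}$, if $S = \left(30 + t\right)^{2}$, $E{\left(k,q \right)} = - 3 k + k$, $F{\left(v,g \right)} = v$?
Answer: $310$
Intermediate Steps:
$E{\left(k,q \right)} = - 2 k$
$t = -4$ ($t = 4 \left(-1\right) + 0 = -4 + 0 = -4$)
$S = 676$ ($S = \left(30 - 4\right)^{2} = 26^{2} = 676$)
$S + E{\left(183,F{\left(2,14 \right)} \right)} = 676 - 366 = 310$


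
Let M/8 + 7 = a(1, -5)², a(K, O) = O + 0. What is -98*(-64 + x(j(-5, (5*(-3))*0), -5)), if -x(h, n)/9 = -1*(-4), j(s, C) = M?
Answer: 9800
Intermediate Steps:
a(K, O) = O
M = 144 (M = -56 + 8*(-5)² = -56 + 8*25 = -56 + 200 = 144)
j(s, C) = 144
x(h, n) = -36 (x(h, n) = -(-9)*(-4) = -9*4 = -36)
-98*(-64 + x(j(-5, (5*(-3))*0), -5)) = -98*(-64 - 36) = -98*(-100) = 9800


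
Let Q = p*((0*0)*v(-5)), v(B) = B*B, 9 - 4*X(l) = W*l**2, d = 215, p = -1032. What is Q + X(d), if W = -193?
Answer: 4460717/2 ≈ 2.2304e+6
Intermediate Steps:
X(l) = 9/4 + 193*l**2/4 (X(l) = 9/4 - (-193)*l**2/4 = 9/4 + 193*l**2/4)
v(B) = B**2
Q = 0 (Q = -1032*0*0*(-5)**2 = -0*25 = -1032*0 = 0)
Q + X(d) = 0 + (9/4 + (193/4)*215**2) = 0 + (9/4 + (193/4)*46225) = 0 + (9/4 + 8921425/4) = 0 + 4460717/2 = 4460717/2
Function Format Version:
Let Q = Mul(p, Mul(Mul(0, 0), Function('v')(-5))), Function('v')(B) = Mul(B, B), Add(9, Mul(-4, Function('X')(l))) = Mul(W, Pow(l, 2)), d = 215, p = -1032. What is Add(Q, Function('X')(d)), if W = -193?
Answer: Rational(4460717, 2) ≈ 2.2304e+6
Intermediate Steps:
Function('X')(l) = Add(Rational(9, 4), Mul(Rational(193, 4), Pow(l, 2))) (Function('X')(l) = Add(Rational(9, 4), Mul(Rational(-1, 4), Mul(-193, Pow(l, 2)))) = Add(Rational(9, 4), Mul(Rational(193, 4), Pow(l, 2))))
Function('v')(B) = Pow(B, 2)
Q = 0 (Q = Mul(-1032, Mul(Mul(0, 0), Pow(-5, 2))) = Mul(-1032, Mul(0, 25)) = Mul(-1032, 0) = 0)
Add(Q, Function('X')(d)) = Add(0, Add(Rational(9, 4), Mul(Rational(193, 4), Pow(215, 2)))) = Add(0, Add(Rational(9, 4), Mul(Rational(193, 4), 46225))) = Add(0, Add(Rational(9, 4), Rational(8921425, 4))) = Add(0, Rational(4460717, 2)) = Rational(4460717, 2)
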